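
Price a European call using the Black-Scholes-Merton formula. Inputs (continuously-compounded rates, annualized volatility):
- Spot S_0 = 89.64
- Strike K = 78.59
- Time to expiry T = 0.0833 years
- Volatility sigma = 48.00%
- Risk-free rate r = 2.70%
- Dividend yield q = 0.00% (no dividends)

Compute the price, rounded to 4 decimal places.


Answer: Price = 12.2573

Derivation:
d1 = (ln(S/K) + (r - q + 0.5*sigma^2) * T) / (sigma * sqrt(T)) = 1.03512504
d2 = d1 - sigma * sqrt(T) = 0.89658869
exp(-rT) = 0.99775343; exp(-qT) = 1.00000000
C = S_0 * exp(-qT) * N(d1) - K * exp(-rT) * N(d2)
N(d1) = 0.84969474; N(d2) = 0.81503078
C = 89.6400 * 1.00000000 * 0.84969474 - 78.5900 * 0.99775343 * 0.81503078 = 12.2573


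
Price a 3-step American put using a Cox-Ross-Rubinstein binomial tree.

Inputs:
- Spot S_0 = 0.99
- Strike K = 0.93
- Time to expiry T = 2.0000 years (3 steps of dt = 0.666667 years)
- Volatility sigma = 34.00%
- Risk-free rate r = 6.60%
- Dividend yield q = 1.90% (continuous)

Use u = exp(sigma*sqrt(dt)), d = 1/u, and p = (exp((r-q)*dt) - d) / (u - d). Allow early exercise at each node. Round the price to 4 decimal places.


Answer: Price = V(0,0) = 0.1274

Derivation:
dt = T/N = 0.666667
u = exp(sigma*sqrt(dt)) = 1.319970; d = 1/u = 0.757593
p = (exp((r-q)*dt) - d) / (u - d) = 0.487638
Discount per step: exp(-r*dt) = 0.956954
Stock lattice S(k, i) with i counting down-moves:
  k=0: S(0,0) = 0.9900
  k=1: S(1,0) = 1.3068; S(1,1) = 0.7500
  k=2: S(2,0) = 1.7249; S(2,1) = 0.9900; S(2,2) = 0.5682
  k=3: S(3,0) = 2.2768; S(3,1) = 1.3068; S(3,2) = 0.7500; S(3,3) = 0.4305
Terminal payoffs V(N, i) = max(K - S_T, 0):
  V(3,0) = 0.000000; V(3,1) = 0.000000; V(3,2) = 0.179983; V(3,3) = 0.499530
Backward induction: V(k, i) = exp(-r*dt) * [p * V(k+1, i) + (1-p) * V(k+1, i+1)]; then take max(V_cont, immediate exercise) for American.
  V(2,0) = exp(-r*dt) * [p*0.000000 + (1-p)*0.000000] = 0.000000; exercise = 0.000000; V(2,0) = max -> 0.000000
  V(2,1) = exp(-r*dt) * [p*0.000000 + (1-p)*0.179983] = 0.088247; exercise = 0.000000; V(2,1) = max -> 0.088247
  V(2,2) = exp(-r*dt) * [p*0.179983 + (1-p)*0.499530] = 0.328911; exercise = 0.361792; V(2,2) = max -> 0.361792
  V(1,0) = exp(-r*dt) * [p*0.000000 + (1-p)*0.088247] = 0.043268; exercise = 0.000000; V(1,0) = max -> 0.043268
  V(1,1) = exp(-r*dt) * [p*0.088247 + (1-p)*0.361792] = 0.218569; exercise = 0.179983; V(1,1) = max -> 0.218569
  V(0,0) = exp(-r*dt) * [p*0.043268 + (1-p)*0.218569] = 0.127357; exercise = 0.000000; V(0,0) = max -> 0.127357


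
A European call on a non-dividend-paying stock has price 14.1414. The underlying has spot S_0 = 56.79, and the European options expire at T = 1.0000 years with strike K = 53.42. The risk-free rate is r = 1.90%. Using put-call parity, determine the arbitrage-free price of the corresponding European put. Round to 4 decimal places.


Answer: Put price = 9.7660

Derivation:
Put-call parity: C - P = S_0 * exp(-qT) - K * exp(-rT).
S_0 * exp(-qT) = 56.7900 * 1.00000000 = 56.79000000
K * exp(-rT) = 53.4200 * 0.98117936 = 52.41460153
P = C - S*exp(-qT) + K*exp(-rT)
P = 14.1414 - 56.79000000 + 52.41460153 = 9.7660


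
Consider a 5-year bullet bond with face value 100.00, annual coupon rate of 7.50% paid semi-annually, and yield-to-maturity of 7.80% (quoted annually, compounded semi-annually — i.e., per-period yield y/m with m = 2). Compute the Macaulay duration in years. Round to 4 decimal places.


Coupon per period c = face * coupon_rate / m = 3.750000
Periods per year m = 2; per-period yield y/m = 0.039000
Number of cashflows N = 10
Cashflows (t years, CF_t, discount factor 1/(1+y/m)^(m*t), PV):
  t = 0.5000: CF_t = 3.750000, DF = 0.962464, PV = 3.609240
  t = 1.0000: CF_t = 3.750000, DF = 0.926337, PV = 3.473763
  t = 1.5000: CF_t = 3.750000, DF = 0.891566, PV = 3.343371
  t = 2.0000: CF_t = 3.750000, DF = 0.858100, PV = 3.217874
  t = 2.5000: CF_t = 3.750000, DF = 0.825890, PV = 3.097088
  t = 3.0000: CF_t = 3.750000, DF = 0.794889, PV = 2.980835
  t = 3.5000: CF_t = 3.750000, DF = 0.765052, PV = 2.868946
  t = 4.0000: CF_t = 3.750000, DF = 0.736335, PV = 2.761257
  t = 4.5000: CF_t = 3.750000, DF = 0.708696, PV = 2.657611
  t = 5.0000: CF_t = 103.750000, DF = 0.682094, PV = 70.767301
Price P = sum_t PV_t = 98.777286
Macaulay numerator sum_t t * PV_t:
  t * PV_t at t = 0.5000: 1.804620
  t * PV_t at t = 1.0000: 3.473763
  t * PV_t at t = 1.5000: 5.015057
  t * PV_t at t = 2.0000: 6.435749
  t * PV_t at t = 2.5000: 7.742720
  t * PV_t at t = 3.0000: 8.942506
  t * PV_t at t = 3.5000: 10.041312
  t * PV_t at t = 4.0000: 11.045029
  t * PV_t at t = 4.5000: 11.959247
  t * PV_t at t = 5.0000: 353.836503
Macaulay duration D = (sum_t t * PV_t) / P = 420.296506 / 98.777286 = 4.254991

Answer: Macaulay duration = 4.2550 years


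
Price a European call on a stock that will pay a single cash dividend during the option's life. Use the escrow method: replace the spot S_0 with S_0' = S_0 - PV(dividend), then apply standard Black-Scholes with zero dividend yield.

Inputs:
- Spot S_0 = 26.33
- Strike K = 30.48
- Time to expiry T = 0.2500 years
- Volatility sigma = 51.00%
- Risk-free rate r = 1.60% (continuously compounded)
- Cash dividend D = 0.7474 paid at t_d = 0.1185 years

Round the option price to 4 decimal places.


PV(D) = D * exp(-r * t_d) = 0.7474 * 0.99810580 = 0.74598427
S_0' = S_0 - PV(D) = 26.3300 - 0.74598427 = 25.58401573
d1 = (ln(S_0'/K) + (r + sigma^2/2)*T) / (sigma*sqrt(T)) = -0.54349200
d2 = d1 - sigma*sqrt(T) = -0.79849200
exp(-rT) = 0.99600799
N(d1) = 0.29339555; N(d2) = 0.21229252
C = S_0' * N(d1) - K * exp(-rT) * N(d2) = 25.58401573 * 0.29339555 - 30.4800 * 0.99600799 * 0.21229252 = 1.0614

Answer: Price = 1.0614


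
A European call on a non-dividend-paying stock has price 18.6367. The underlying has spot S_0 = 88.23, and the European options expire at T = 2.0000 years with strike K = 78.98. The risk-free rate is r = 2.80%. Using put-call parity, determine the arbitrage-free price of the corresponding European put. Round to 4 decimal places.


Answer: Put price = 5.0854

Derivation:
Put-call parity: C - P = S_0 * exp(-qT) - K * exp(-rT).
S_0 * exp(-qT) = 88.2300 * 1.00000000 = 88.23000000
K * exp(-rT) = 78.9800 * 0.94553914 = 74.67868095
P = C - S*exp(-qT) + K*exp(-rT)
P = 18.6367 - 88.23000000 + 74.67868095 = 5.0854


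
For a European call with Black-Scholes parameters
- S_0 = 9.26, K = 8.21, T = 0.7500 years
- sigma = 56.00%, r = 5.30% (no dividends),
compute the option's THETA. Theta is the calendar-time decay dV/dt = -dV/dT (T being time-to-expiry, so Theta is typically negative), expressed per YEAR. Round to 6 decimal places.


d1 = 0.5726100692; d2 = 0.0876358431
phi(d1) = 0.3386190063; exp(-qT) = 1.0000000000; exp(-rT) = 0.9610296665
Theta = -S*exp(-qT)*phi(d1)*sigma/(2*sqrt(T)) - r*K*exp(-rT)*N(d2) + q*S*exp(-qT)*N(d1)
N(d1) = 0.7165456298; N(d2) = 0.5349169435; sqrt(T) = 0.8660254038
Term 1 = -9.2600 * 1.0000000000 * 0.3386190063 * 0.5600 / (2 * 0.8660254038) = -1.0137940015
Term 2 = -0.0530 * 8.2100 * 0.9610296665 * 0.5349169435 = -0.2236877368
Term 3 = 0 (no dividend yield, q = 0)
Theta = -1.0137940015 + (-0.2236877368) + (0.0000000000) = -1.237482

Answer: Theta = -1.237482


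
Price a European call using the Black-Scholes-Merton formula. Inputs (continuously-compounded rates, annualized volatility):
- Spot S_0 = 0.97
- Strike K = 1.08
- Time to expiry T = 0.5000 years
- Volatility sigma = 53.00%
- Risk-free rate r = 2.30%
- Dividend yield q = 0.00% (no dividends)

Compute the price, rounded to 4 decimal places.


Answer: Price = 0.1075

Derivation:
d1 = (ln(S/K) + (r - q + 0.5*sigma^2) * T) / (sigma * sqrt(T)) = -0.06856334
d2 = d1 - sigma * sqrt(T) = -0.44332993
exp(-rT) = 0.98856587; exp(-qT) = 1.00000000
C = S_0 * exp(-qT) * N(d1) - K * exp(-rT) * N(d2)
N(d1) = 0.47266860; N(d2) = 0.32876355
C = 0.9700 * 1.00000000 * 0.47266860 - 1.0800 * 0.98856587 * 0.32876355 = 0.1075


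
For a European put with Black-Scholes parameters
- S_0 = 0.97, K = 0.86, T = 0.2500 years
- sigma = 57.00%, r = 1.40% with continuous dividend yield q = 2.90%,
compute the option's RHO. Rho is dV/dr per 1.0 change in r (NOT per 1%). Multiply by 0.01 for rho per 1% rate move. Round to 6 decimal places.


d1 = 0.5516708149; d2 = 0.2666708149
phi(d1) = 0.3426283739; exp(-qT) = 0.9927762179; exp(-rT) = 0.9965061179
N(-d2) = 0.3948613134
Rho = -K*T*exp(-rT)*N(-d2) = -0.8600 * 0.2500 * 0.9965061179 * 0.3948613134 = -0.084599

Answer: Rho = -0.084599


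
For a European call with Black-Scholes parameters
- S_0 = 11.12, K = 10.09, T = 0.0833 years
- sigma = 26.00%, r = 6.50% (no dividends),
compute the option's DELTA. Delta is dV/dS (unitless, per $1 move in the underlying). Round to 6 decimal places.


Answer: Delta = 0.919987

Derivation:
d1 = 1.4049808171; d2 = 1.3299402947
phi(d1) = 0.1486851819; exp(-qT) = 1.0000000000; exp(-rT) = 0.9946001320
N(d1) = 0.9199865087
Delta = exp(-qT) * N(d1) = 1.0000000000 * 0.9199865087 = 0.919987


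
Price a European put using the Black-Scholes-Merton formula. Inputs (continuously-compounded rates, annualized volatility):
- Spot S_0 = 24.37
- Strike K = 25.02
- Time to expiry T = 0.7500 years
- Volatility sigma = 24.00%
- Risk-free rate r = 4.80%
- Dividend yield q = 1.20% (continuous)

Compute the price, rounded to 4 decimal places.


d1 = (ln(S/K) + (r - q + 0.5*sigma^2) * T) / (sigma * sqrt(T)) = 0.10718201
d2 = d1 - sigma * sqrt(T) = -0.10066409
exp(-rT) = 0.96464029; exp(-qT) = 0.99104038
P = K * exp(-rT) * N(-d2) - S_0 * exp(-qT) * N(-d1)
N(-d1) = 0.45732229; N(-d2) = 0.54009144
P = 25.0200 * 0.96464029 * 0.54009144 - 24.3700 * 0.99104038 * 0.45732229 = 1.9902

Answer: Price = 1.9902


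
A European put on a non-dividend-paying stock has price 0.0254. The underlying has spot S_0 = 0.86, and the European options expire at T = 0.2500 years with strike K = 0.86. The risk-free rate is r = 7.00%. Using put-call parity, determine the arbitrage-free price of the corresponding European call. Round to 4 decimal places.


Answer: Call price = 0.0403

Derivation:
Put-call parity: C - P = S_0 * exp(-qT) - K * exp(-rT).
S_0 * exp(-qT) = 0.8600 * 1.00000000 = 0.86000000
K * exp(-rT) = 0.8600 * 0.98265224 = 0.84508092
C = P + S*exp(-qT) - K*exp(-rT)
C = 0.0254 + 0.86000000 - 0.84508092 = 0.0403


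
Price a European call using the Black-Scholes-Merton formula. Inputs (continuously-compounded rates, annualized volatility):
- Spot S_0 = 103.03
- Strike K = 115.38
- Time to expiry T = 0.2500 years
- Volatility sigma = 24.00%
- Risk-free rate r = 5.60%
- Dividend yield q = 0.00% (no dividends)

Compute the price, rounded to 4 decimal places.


d1 = (ln(S/K) + (r - q + 0.5*sigma^2) * T) / (sigma * sqrt(T)) = -0.76675684
d2 = d1 - sigma * sqrt(T) = -0.88675684
exp(-rT) = 0.98609754; exp(-qT) = 1.00000000
C = S_0 * exp(-qT) * N(d1) - K * exp(-rT) * N(d2)
N(d1) = 0.22161305; N(d2) = 0.18760491
C = 103.0300 * 1.00000000 * 0.22161305 - 115.3800 * 0.98609754 * 0.18760491 = 1.4879

Answer: Price = 1.4879


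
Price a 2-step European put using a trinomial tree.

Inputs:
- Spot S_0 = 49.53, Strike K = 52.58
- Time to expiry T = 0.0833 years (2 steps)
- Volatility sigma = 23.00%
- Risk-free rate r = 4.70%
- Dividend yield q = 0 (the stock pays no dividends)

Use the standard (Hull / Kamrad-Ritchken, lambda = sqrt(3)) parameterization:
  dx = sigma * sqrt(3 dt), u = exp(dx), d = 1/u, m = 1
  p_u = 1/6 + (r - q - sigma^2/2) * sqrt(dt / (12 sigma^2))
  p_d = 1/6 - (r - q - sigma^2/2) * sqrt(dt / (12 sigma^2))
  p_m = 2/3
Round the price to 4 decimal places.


Answer: Price = V(0,0) = 3.2738

Derivation:
dt = T/N = 0.041650; dx = sigma*sqrt(3*dt) = 0.081301
u = exp(dx) = 1.084697; d = 1/u = 0.921916
p_u = 0.171930, p_m = 0.666667, p_d = 0.161403
Discount per step: exp(-r*dt) = 0.998044
Stock lattice S(k, j) with j the centered position index:
  k=0: S(0,+0) = 49.5300
  k=1: S(1,-1) = 45.6625; S(1,+0) = 49.5300; S(1,+1) = 53.7251
  k=2: S(2,-2) = 42.0970; S(2,-1) = 45.6625; S(2,+0) = 49.5300; S(2,+1) = 53.7251; S(2,+2) = 58.2754
Terminal payoffs V(N, j) = max(K - S_T, 0):
  V(2,-2) = 10.482998; V(2,-1) = 6.917494; V(2,+0) = 3.050000; V(2,+1) = 0.000000; V(2,+2) = 0.000000
Backward induction: V(k, j) = exp(-r*dt) * [p_u * V(k+1, j+1) + p_m * V(k+1, j) + p_d * V(k+1, j-1)]
  V(1,-1) = exp(-r*dt) * [p_u*3.050000 + p_m*6.917494 + p_d*10.482998] = 6.814683
  V(1,+0) = exp(-r*dt) * [p_u*0.000000 + p_m*3.050000 + p_d*6.917494] = 3.143677
  V(1,+1) = exp(-r*dt) * [p_u*0.000000 + p_m*0.000000 + p_d*3.050000] = 0.491316
  V(0,+0) = exp(-r*dt) * [p_u*0.491316 + p_m*3.143677 + p_d*6.814683] = 3.273751


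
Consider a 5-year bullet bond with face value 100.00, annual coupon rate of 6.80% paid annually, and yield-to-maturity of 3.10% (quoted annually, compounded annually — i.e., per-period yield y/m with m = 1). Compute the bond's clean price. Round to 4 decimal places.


Coupon per period c = face * coupon_rate / m = 6.800000
Periods per year m = 1; per-period yield y/m = 0.031000
Number of cashflows N = 5
Cashflows (t years, CF_t, discount factor 1/(1+y/m)^(m*t), PV):
  t = 1.0000: CF_t = 6.800000, DF = 0.969932, PV = 6.595538
  t = 2.0000: CF_t = 6.800000, DF = 0.940768, PV = 6.397224
  t = 3.0000: CF_t = 6.800000, DF = 0.912481, PV = 6.204873
  t = 4.0000: CF_t = 6.800000, DF = 0.885045, PV = 6.018306
  t = 5.0000: CF_t = 106.800000, DF = 0.858434, PV = 91.680701
Price P = sum_t PV_t = 116.896643

Answer: Price = 116.8966


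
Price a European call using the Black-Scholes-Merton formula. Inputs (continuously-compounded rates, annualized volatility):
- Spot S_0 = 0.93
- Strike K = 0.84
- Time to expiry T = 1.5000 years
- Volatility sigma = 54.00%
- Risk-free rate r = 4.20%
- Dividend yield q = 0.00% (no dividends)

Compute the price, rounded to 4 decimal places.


Answer: Price = 0.2999

Derivation:
d1 = (ln(S/K) + (r - q + 0.5*sigma^2) * T) / (sigma * sqrt(T)) = 0.57983761
d2 = d1 - sigma * sqrt(T) = -0.08152462
exp(-rT) = 0.93894347; exp(-qT) = 1.00000000
C = S_0 * exp(-qT) * N(d1) - K * exp(-rT) * N(d2)
N(d1) = 0.71898793; N(d2) = 0.46751237
C = 0.9300 * 1.00000000 * 0.71898793 - 0.8400 * 0.93894347 * 0.46751237 = 0.2999


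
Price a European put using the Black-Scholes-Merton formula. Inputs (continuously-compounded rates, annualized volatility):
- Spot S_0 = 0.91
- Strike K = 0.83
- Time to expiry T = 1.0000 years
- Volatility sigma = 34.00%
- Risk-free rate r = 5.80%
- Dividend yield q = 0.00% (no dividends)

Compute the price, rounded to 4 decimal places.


d1 = (ln(S/K) + (r - q + 0.5*sigma^2) * T) / (sigma * sqrt(T)) = 0.61123206
d2 = d1 - sigma * sqrt(T) = 0.27123206
exp(-rT) = 0.94364995; exp(-qT) = 1.00000000
P = K * exp(-rT) * N(-d2) - S_0 * exp(-qT) * N(-d1)
N(-d1) = 0.27052298; N(-d2) = 0.39310628
P = 0.8300 * 0.94364995 * 0.39310628 - 0.9100 * 1.00000000 * 0.27052298 = 0.0617

Answer: Price = 0.0617


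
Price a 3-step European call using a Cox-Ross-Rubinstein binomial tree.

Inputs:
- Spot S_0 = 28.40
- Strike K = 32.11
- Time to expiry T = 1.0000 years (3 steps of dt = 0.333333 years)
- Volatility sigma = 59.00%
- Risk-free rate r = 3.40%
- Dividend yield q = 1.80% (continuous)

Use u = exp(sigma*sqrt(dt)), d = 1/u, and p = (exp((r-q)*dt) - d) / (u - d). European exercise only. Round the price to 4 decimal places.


dt = T/N = 0.333333
u = exp(sigma*sqrt(dt)) = 1.405842; d = 1/u = 0.711317
p = (exp((r-q)*dt) - d) / (u - d) = 0.423354
Discount per step: exp(-r*dt) = 0.988731
Stock lattice S(k, i) with i counting down-moves:
  k=0: S(0,0) = 28.4000
  k=1: S(1,0) = 39.9259; S(1,1) = 20.2014
  k=2: S(2,0) = 56.1296; S(2,1) = 28.4000; S(2,2) = 14.3696
  k=3: S(3,0) = 78.9093; S(3,1) = 39.9259; S(3,2) = 20.2014; S(3,3) = 10.2214
Terminal payoffs V(N, i) = max(S_T - K, 0):
  V(3,0) = 46.799302; V(3,1) = 7.815923; V(3,2) = 0.000000; V(3,3) = 0.000000
Backward induction: V(k, i) = exp(-r*dt) * [p * V(k+1, i) + (1-p) * V(k+1, i+1)].
  V(2,0) = exp(-r*dt) * [p*46.799302 + (1-p)*7.815923] = 24.045643
  V(2,1) = exp(-r*dt) * [p*7.815923 + (1-p)*0.000000] = 3.271616
  V(2,2) = exp(-r*dt) * [p*0.000000 + (1-p)*0.000000] = 0.000000
  V(1,0) = exp(-r*dt) * [p*24.045643 + (1-p)*3.271616] = 11.930413
  V(1,1) = exp(-r*dt) * [p*3.271616 + (1-p)*0.000000] = 1.369445
  V(0,0) = exp(-r*dt) * [p*11.930413 + (1-p)*1.369445] = 5.774659

Answer: Price = V(0,0) = 5.7747


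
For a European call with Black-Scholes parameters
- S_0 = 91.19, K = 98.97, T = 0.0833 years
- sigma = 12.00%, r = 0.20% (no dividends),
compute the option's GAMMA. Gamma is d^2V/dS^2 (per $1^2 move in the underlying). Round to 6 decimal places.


Answer: Gamma = 0.008140

Derivation:
d1 = -2.3417730447; d2 = -2.3764071320
phi(d1) = 0.0257096459; exp(-qT) = 1.0000000000; exp(-rT) = 0.9998334139
Gamma = exp(-qT) * phi(d1) / (S * sigma * sqrt(T)) = 1.0000000000 * 0.0257096459 / (91.1900 * 0.1200 * 0.2886173938) = 0.008140


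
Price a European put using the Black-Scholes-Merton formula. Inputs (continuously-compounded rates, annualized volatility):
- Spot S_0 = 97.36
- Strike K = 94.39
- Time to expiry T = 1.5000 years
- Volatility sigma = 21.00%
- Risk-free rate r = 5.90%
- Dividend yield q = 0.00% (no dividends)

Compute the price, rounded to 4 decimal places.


Answer: Price = 4.9087

Derivation:
d1 = (ln(S/K) + (r - q + 0.5*sigma^2) * T) / (sigma * sqrt(T)) = 0.59314710
d2 = d1 - sigma * sqrt(T) = 0.33595068
exp(-rT) = 0.91530311; exp(-qT) = 1.00000000
P = K * exp(-rT) * N(-d2) - S_0 * exp(-qT) * N(-d1)
N(-d1) = 0.27654135; N(-d2) = 0.36845403
P = 94.3900 * 0.91530311 * 0.36845403 - 97.3600 * 1.00000000 * 0.27654135 = 4.9087


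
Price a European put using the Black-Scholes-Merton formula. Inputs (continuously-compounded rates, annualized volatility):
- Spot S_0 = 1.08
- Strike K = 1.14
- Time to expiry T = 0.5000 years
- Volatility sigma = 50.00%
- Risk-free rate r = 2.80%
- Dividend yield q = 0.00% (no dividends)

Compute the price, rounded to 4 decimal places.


Answer: Price = 0.1777

Derivation:
d1 = (ln(S/K) + (r - q + 0.5*sigma^2) * T) / (sigma * sqrt(T)) = 0.06344948
d2 = d1 - sigma * sqrt(T) = -0.29010391
exp(-rT) = 0.98609754; exp(-qT) = 1.00000000
P = K * exp(-rT) * N(-d2) - S_0 * exp(-qT) * N(-d1)
N(-d1) = 0.47470429; N(-d2) = 0.61413163
P = 1.1400 * 0.98609754 * 0.61413163 - 1.0800 * 1.00000000 * 0.47470429 = 0.1777


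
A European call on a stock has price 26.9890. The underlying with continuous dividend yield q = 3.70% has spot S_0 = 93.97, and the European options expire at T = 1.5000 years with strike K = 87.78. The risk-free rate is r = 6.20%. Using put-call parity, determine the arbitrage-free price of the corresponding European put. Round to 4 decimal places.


Answer: Put price = 18.0768

Derivation:
Put-call parity: C - P = S_0 * exp(-qT) - K * exp(-rT).
S_0 * exp(-qT) = 93.9700 * 0.94601202 = 88.89674986
K * exp(-rT) = 87.7800 * 0.91119350 = 79.98456546
P = C - S*exp(-qT) + K*exp(-rT)
P = 26.9890 - 88.89674986 + 79.98456546 = 18.0768


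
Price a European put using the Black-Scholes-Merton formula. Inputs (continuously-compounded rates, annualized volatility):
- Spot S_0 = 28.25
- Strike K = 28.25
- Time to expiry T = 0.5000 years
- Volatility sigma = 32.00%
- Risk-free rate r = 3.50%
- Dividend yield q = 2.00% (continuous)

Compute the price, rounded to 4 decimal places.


Answer: Price = 2.4069

Derivation:
d1 = (ln(S/K) + (r - q + 0.5*sigma^2) * T) / (sigma * sqrt(T)) = 0.14628272
d2 = d1 - sigma * sqrt(T) = -0.07999145
exp(-rT) = 0.98265224; exp(-qT) = 0.99004983
P = K * exp(-rT) * N(-d2) - S_0 * exp(-qT) * N(-d1)
N(-d1) = 0.44184911; N(-d2) = 0.53187797
P = 28.2500 * 0.98265224 * 0.53187797 - 28.2500 * 0.99004983 * 0.44184911 = 2.4069


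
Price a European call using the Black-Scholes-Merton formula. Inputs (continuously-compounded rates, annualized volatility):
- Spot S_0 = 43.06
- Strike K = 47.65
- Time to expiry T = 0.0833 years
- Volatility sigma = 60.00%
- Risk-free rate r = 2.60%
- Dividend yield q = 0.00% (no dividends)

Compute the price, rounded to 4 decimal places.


Answer: Price = 1.3792

Derivation:
d1 = (ln(S/K) + (r - q + 0.5*sigma^2) * T) / (sigma * sqrt(T)) = -0.48581236
d2 = d1 - sigma * sqrt(T) = -0.65898280
exp(-rT) = 0.99783654; exp(-qT) = 1.00000000
C = S_0 * exp(-qT) * N(d1) - K * exp(-rT) * N(d2)
N(d1) = 0.31355011; N(d2) = 0.25495341
C = 43.0600 * 1.00000000 * 0.31355011 - 47.6500 * 0.99783654 * 0.25495341 = 1.3792


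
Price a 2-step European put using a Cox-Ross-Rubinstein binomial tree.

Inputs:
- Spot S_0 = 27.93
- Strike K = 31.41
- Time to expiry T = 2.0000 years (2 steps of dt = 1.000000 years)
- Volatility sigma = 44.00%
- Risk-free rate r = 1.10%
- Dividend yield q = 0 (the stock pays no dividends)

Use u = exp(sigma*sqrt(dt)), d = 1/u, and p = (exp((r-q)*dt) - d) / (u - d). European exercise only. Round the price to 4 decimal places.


dt = T/N = 1.000000
u = exp(sigma*sqrt(dt)) = 1.552707; d = 1/u = 0.644036
p = (exp((r-q)*dt) - d) / (u - d) = 0.403913
Discount per step: exp(-r*dt) = 0.989060
Stock lattice S(k, i) with i counting down-moves:
  k=0: S(0,0) = 27.9300
  k=1: S(1,0) = 43.3671; S(1,1) = 17.9879
  k=2: S(2,0) = 67.3364; S(2,1) = 27.9300; S(2,2) = 11.5849
Terminal payoffs V(N, i) = max(K - S_T, 0):
  V(2,0) = 0.000000; V(2,1) = 3.480000; V(2,2) = 19.825113
Backward induction: V(k, i) = exp(-r*dt) * [p * V(k+1, i) + (1-p) * V(k+1, i+1)].
  V(1,0) = exp(-r*dt) * [p*0.000000 + (1-p)*3.480000] = 2.051688
  V(1,1) = exp(-r*dt) * [p*3.480000 + (1-p)*19.825113] = 13.078446
  V(0,0) = exp(-r*dt) * [p*2.051688 + (1-p)*13.078446] = 8.530240

Answer: Price = V(0,0) = 8.5302


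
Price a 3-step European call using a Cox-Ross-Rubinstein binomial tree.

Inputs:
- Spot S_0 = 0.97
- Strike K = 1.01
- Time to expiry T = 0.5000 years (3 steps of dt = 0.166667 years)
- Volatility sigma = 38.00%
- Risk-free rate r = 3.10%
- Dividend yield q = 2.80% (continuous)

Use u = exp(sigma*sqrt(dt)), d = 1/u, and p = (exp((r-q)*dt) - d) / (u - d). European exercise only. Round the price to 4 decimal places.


Answer: Price = V(0,0) = 0.0940

Derivation:
dt = T/N = 0.166667
u = exp(sigma*sqrt(dt)) = 1.167815; d = 1/u = 0.856300
p = (exp((r-q)*dt) - d) / (u - d) = 0.462899
Discount per step: exp(-r*dt) = 0.994847
Stock lattice S(k, i) with i counting down-moves:
  k=0: S(0,0) = 0.9700
  k=1: S(1,0) = 1.1328; S(1,1) = 0.8306
  k=2: S(2,0) = 1.3229; S(2,1) = 0.9700; S(2,2) = 0.7113
  k=3: S(3,0) = 1.5449; S(3,1) = 1.1328; S(3,2) = 0.8306; S(3,3) = 0.6090
Terminal payoffs V(N, i) = max(S_T - K, 0):
  V(3,0) = 0.534876; V(3,1) = 0.122780; V(3,2) = 0.000000; V(3,3) = 0.000000
Backward induction: V(k, i) = exp(-r*dt) * [p * V(k+1, i) + (1-p) * V(k+1, i+1)].
  V(2,0) = exp(-r*dt) * [p*0.534876 + (1-p)*0.122780] = 0.311924
  V(2,1) = exp(-r*dt) * [p*0.122780 + (1-p)*0.000000] = 0.056542
  V(2,2) = exp(-r*dt) * [p*0.000000 + (1-p)*0.000000] = 0.000000
  V(1,0) = exp(-r*dt) * [p*0.311924 + (1-p)*0.056542] = 0.173857
  V(1,1) = exp(-r*dt) * [p*0.056542 + (1-p)*0.000000] = 0.026038
  V(0,0) = exp(-r*dt) * [p*0.173857 + (1-p)*0.026038] = 0.093977


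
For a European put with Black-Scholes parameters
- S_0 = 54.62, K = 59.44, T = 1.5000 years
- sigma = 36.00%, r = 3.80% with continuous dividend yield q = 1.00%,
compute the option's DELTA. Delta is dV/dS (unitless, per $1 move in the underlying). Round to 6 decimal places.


d1 = 0.1239095153; d2 = -0.3169986384
phi(d1) = 0.3958914121; exp(-qT) = 0.9851119396; exp(-rT) = 0.9445940694
N(-d1) = 0.4506934594
Delta = -exp(-qT) * N(-d1) = -0.9851119396 * 0.4506934594 = -0.443984

Answer: Delta = -0.443984


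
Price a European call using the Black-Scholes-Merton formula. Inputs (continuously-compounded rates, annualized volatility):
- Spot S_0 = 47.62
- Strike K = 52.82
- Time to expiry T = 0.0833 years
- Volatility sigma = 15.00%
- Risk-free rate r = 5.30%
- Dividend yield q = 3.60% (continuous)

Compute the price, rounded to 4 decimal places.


d1 = (ln(S/K) + (r - q + 0.5*sigma^2) * T) / (sigma * sqrt(T)) = -2.33951806
d2 = d1 - sigma * sqrt(T) = -2.38281067
exp(-rT) = 0.99559483; exp(-qT) = 0.99700569
C = S_0 * exp(-qT) * N(d1) - K * exp(-rT) * N(d2)
N(d1) = 0.00965432; N(d2) = 0.00859051
C = 47.6200 * 0.99700569 * 0.00965432 - 52.8200 * 0.99559483 * 0.00859051 = 0.0066

Answer: Price = 0.0066


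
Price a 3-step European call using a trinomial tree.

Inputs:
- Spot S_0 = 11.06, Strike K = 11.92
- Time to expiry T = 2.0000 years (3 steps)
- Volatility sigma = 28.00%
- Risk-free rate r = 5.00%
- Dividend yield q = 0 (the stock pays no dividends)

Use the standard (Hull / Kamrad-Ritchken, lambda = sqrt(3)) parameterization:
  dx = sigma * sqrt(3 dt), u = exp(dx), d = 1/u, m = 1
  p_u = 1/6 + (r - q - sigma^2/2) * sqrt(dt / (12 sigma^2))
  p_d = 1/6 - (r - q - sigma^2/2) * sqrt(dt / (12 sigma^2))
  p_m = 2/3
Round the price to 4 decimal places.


dt = T/N = 0.666667; dx = sigma*sqrt(3*dt) = 0.395980
u = exp(dx) = 1.485839; d = 1/u = 0.673020
p_u = 0.175758, p_m = 0.666667, p_d = 0.157575
Discount per step: exp(-r*dt) = 0.967216
Stock lattice S(k, j) with j the centered position index:
  k=0: S(0,+0) = 11.0600
  k=1: S(1,-1) = 7.4436; S(1,+0) = 11.0600; S(1,+1) = 16.4334
  k=2: S(2,-2) = 5.0097; S(2,-1) = 7.4436; S(2,+0) = 11.0600; S(2,+1) = 16.4334; S(2,+2) = 24.4174
  k=3: S(3,-3) = 3.3716; S(3,-2) = 5.0097; S(3,-1) = 7.4436; S(3,+0) = 11.0600; S(3,+1) = 16.4334; S(3,+2) = 24.4174; S(3,+3) = 36.2803
Terminal payoffs V(N, j) = max(S_T - K, 0):
  V(3,-3) = 0.000000; V(3,-2) = 0.000000; V(3,-1) = 0.000000; V(3,+0) = 0.000000; V(3,+1) = 4.513383; V(3,+2) = 12.497366; V(3,+3) = 24.360282
Backward induction: V(k, j) = exp(-r*dt) * [p_u * V(k+1, j+1) + p_m * V(k+1, j) + p_d * V(k+1, j-1)]
  V(2,-2) = exp(-r*dt) * [p_u*0.000000 + p_m*0.000000 + p_d*0.000000] = 0.000000
  V(2,-1) = exp(-r*dt) * [p_u*0.000000 + p_m*0.000000 + p_d*0.000000] = 0.000000
  V(2,+0) = exp(-r*dt) * [p_u*4.513383 + p_m*0.000000 + p_d*0.000000] = 0.767257
  V(2,+1) = exp(-r*dt) * [p_u*12.497366 + p_m*4.513383 + p_d*0.000000] = 5.034780
  V(2,+2) = exp(-r*dt) * [p_u*24.360282 + p_m*12.497366 + p_d*4.513383] = 12.887468
  V(1,-1) = exp(-r*dt) * [p_u*0.767257 + p_m*0.000000 + p_d*0.000000] = 0.130431
  V(1,+0) = exp(-r*dt) * [p_u*5.034780 + p_m*0.767257 + p_d*0.000000] = 1.350628
  V(1,+1) = exp(-r*dt) * [p_u*12.887468 + p_m*5.034780 + p_d*0.767257] = 5.554235
  V(0,+0) = exp(-r*dt) * [p_u*5.554235 + p_m*1.350628 + p_d*0.130431] = 1.834976

Answer: Price = V(0,0) = 1.8350


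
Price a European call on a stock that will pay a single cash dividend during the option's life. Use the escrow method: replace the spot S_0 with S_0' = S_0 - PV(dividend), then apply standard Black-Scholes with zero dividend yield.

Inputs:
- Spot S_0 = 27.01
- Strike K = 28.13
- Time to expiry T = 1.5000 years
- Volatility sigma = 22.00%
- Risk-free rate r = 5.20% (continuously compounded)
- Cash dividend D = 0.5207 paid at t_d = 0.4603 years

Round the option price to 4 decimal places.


Answer: Price = 3.0620

Derivation:
PV(D) = D * exp(-r * t_d) = 0.5207 * 0.97634858 = 0.50838471
S_0' = S_0 - PV(D) = 27.0100 - 0.50838471 = 26.50161529
d1 = (ln(S_0'/K) + (r + sigma^2/2)*T) / (sigma*sqrt(T)) = 0.20289592
d2 = d1 - sigma*sqrt(T) = -0.06654795
exp(-rT) = 0.92496443
N(d1) = 0.58039181; N(d2) = 0.47347079
C = S_0' * N(d1) - K * exp(-rT) * N(d2) = 26.50161529 * 0.58039181 - 28.1300 * 0.92496443 * 0.47347079 = 3.0620


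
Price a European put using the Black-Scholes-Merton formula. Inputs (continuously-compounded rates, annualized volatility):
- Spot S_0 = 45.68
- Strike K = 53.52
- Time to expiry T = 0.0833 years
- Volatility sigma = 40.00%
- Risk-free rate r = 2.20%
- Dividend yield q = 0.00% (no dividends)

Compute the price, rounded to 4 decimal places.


Answer: Price = 7.9719

Derivation:
d1 = (ln(S/K) + (r - q + 0.5*sigma^2) * T) / (sigma * sqrt(T)) = -1.29841664
d2 = d1 - sigma * sqrt(T) = -1.41386360
exp(-rT) = 0.99816908; exp(-qT) = 1.00000000
P = K * exp(-rT) * N(-d2) - S_0 * exp(-qT) * N(-d1)
N(-d1) = 0.90292790; N(-d2) = 0.92129902
P = 53.5200 * 0.99816908 * 0.92129902 - 45.6800 * 1.00000000 * 0.90292790 = 7.9719


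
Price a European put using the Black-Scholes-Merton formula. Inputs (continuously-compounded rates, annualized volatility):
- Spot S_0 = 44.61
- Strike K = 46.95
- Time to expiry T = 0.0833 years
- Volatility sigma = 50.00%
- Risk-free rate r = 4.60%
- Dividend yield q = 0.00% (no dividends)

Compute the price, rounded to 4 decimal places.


d1 = (ln(S/K) + (r - q + 0.5*sigma^2) * T) / (sigma * sqrt(T)) = -0.25556919
d2 = d1 - sigma * sqrt(T) = -0.39987789
exp(-rT) = 0.99617553; exp(-qT) = 1.00000000
P = K * exp(-rT) * N(-d2) - S_0 * exp(-qT) * N(-d1)
N(-d1) = 0.60085824; N(-d2) = 0.65537677
P = 46.9500 * 0.99617553 * 0.65537677 - 44.6100 * 1.00000000 * 0.60085824 = 3.8480

Answer: Price = 3.8480


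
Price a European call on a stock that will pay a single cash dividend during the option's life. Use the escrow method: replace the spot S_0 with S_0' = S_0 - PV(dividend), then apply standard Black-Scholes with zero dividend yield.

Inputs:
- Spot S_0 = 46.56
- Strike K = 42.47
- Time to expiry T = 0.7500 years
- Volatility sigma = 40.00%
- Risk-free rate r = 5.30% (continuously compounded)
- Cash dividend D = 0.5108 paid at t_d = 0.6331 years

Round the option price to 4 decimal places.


Answer: Price = 8.9558

Derivation:
PV(D) = D * exp(-r * t_d) = 0.5108 * 0.96700240 = 0.49394483
S_0' = S_0 - PV(D) = 46.5600 - 0.49394483 = 46.06605517
d1 = (ln(S_0'/K) + (r + sigma^2/2)*T) / (sigma*sqrt(T)) = 0.52258399
d2 = d1 - sigma*sqrt(T) = 0.17617383
exp(-rT) = 0.96102967
N(d1) = 0.69936811; N(d2) = 0.56992131
C = S_0' * N(d1) - K * exp(-rT) * N(d2) = 46.06605517 * 0.69936811 - 42.4700 * 0.96102967 * 0.56992131 = 8.9558


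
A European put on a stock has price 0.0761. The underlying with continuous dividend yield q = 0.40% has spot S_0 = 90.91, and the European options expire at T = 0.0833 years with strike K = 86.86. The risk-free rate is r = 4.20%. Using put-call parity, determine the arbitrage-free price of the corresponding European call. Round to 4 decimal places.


Answer: Call price = 4.3992

Derivation:
Put-call parity: C - P = S_0 * exp(-qT) - K * exp(-rT).
S_0 * exp(-qT) = 90.9100 * 0.99966686 = 90.87971383
K * exp(-rT) = 86.8600 * 0.99650751 = 86.55664258
C = P + S*exp(-qT) - K*exp(-rT)
C = 0.0761 + 90.87971383 - 86.55664258 = 4.3992


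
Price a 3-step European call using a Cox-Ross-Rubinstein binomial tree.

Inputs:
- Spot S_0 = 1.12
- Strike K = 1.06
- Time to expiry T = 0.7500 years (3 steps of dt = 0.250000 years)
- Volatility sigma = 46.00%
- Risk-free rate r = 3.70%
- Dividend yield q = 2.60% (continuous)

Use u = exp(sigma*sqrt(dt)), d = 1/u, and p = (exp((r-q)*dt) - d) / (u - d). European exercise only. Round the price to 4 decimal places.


dt = T/N = 0.250000
u = exp(sigma*sqrt(dt)) = 1.258600; d = 1/u = 0.794534
p = (exp((r-q)*dt) - d) / (u - d) = 0.448686
Discount per step: exp(-r*dt) = 0.990793
Stock lattice S(k, i) with i counting down-moves:
  k=0: S(0,0) = 1.1200
  k=1: S(1,0) = 1.4096; S(1,1) = 0.8899
  k=2: S(2,0) = 1.7742; S(2,1) = 1.1200; S(2,2) = 0.7070
  k=3: S(3,0) = 2.2330; S(3,1) = 1.4096; S(3,2) = 0.8899; S(3,3) = 0.5618
Terminal payoffs V(N, i) = max(S_T - K, 0):
  V(3,0) = 1.172961; V(3,1) = 0.349632; V(3,2) = 0.000000; V(3,3) = 0.000000
Backward induction: V(k, i) = exp(-r*dt) * [p * V(k+1, i) + (1-p) * V(k+1, i+1)].
  V(2,0) = exp(-r*dt) * [p*1.172961 + (1-p)*0.349632] = 0.712428
  V(2,1) = exp(-r*dt) * [p*0.349632 + (1-p)*0.000000] = 0.155431
  V(2,2) = exp(-r*dt) * [p*0.000000 + (1-p)*0.000000] = 0.000000
  V(1,0) = exp(-r*dt) * [p*0.712428 + (1-p)*0.155431] = 0.401615
  V(1,1) = exp(-r*dt) * [p*0.155431 + (1-p)*0.000000] = 0.069097
  V(0,0) = exp(-r*dt) * [p*0.401615 + (1-p)*0.069097] = 0.216284

Answer: Price = V(0,0) = 0.2163


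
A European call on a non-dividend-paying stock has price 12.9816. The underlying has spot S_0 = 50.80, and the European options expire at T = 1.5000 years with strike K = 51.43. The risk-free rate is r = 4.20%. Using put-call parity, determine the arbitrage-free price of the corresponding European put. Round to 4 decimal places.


Put-call parity: C - P = S_0 * exp(-qT) - K * exp(-rT).
S_0 * exp(-qT) = 50.8000 * 1.00000000 = 50.80000000
K * exp(-rT) = 51.4300 * 0.93894347 = 48.28986285
P = C - S*exp(-qT) + K*exp(-rT)
P = 12.9816 - 50.80000000 + 48.28986285 = 10.4715

Answer: Put price = 10.4715


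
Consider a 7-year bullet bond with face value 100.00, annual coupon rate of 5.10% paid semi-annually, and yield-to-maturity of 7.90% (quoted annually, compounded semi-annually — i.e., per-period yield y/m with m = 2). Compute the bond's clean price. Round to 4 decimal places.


Coupon per period c = face * coupon_rate / m = 2.550000
Periods per year m = 2; per-period yield y/m = 0.039500
Number of cashflows N = 14
Cashflows (t years, CF_t, discount factor 1/(1+y/m)^(m*t), PV):
  t = 0.5000: CF_t = 2.550000, DF = 0.962001, PV = 2.453102
  t = 1.0000: CF_t = 2.550000, DF = 0.925446, PV = 2.359887
  t = 1.5000: CF_t = 2.550000, DF = 0.890280, PV = 2.270213
  t = 2.0000: CF_t = 2.550000, DF = 0.856450, PV = 2.183948
  t = 2.5000: CF_t = 2.550000, DF = 0.823906, PV = 2.100960
  t = 3.0000: CF_t = 2.550000, DF = 0.792598, PV = 2.021125
  t = 3.5000: CF_t = 2.550000, DF = 0.762480, PV = 1.944324
  t = 4.0000: CF_t = 2.550000, DF = 0.733507, PV = 1.870442
  t = 4.5000: CF_t = 2.550000, DF = 0.705634, PV = 1.799367
  t = 5.0000: CF_t = 2.550000, DF = 0.678821, PV = 1.730993
  t = 5.5000: CF_t = 2.550000, DF = 0.653026, PV = 1.665217
  t = 6.0000: CF_t = 2.550000, DF = 0.628212, PV = 1.601940
  t = 6.5000: CF_t = 2.550000, DF = 0.604340, PV = 1.541068
  t = 7.0000: CF_t = 102.550000, DF = 0.581376, PV = 59.620107
Price P = sum_t PV_t = 85.162693

Answer: Price = 85.1627


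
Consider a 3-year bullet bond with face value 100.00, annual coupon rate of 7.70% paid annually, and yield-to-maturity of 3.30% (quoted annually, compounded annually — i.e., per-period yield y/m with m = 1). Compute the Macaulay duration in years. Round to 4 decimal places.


Answer: Macaulay duration = 2.8031 years

Derivation:
Coupon per period c = face * coupon_rate / m = 7.700000
Periods per year m = 1; per-period yield y/m = 0.033000
Number of cashflows N = 3
Cashflows (t years, CF_t, discount factor 1/(1+y/m)^(m*t), PV):
  t = 1.0000: CF_t = 7.700000, DF = 0.968054, PV = 7.454017
  t = 2.0000: CF_t = 7.700000, DF = 0.937129, PV = 7.215893
  t = 3.0000: CF_t = 107.700000, DF = 0.907192, PV = 97.704539
Price P = sum_t PV_t = 112.374449
Macaulay numerator sum_t t * PV_t:
  t * PV_t at t = 1.0000: 7.454017
  t * PV_t at t = 2.0000: 14.431786
  t * PV_t at t = 3.0000: 293.113616
Macaulay duration D = (sum_t t * PV_t) / P = 314.999420 / 112.374449 = 2.803123


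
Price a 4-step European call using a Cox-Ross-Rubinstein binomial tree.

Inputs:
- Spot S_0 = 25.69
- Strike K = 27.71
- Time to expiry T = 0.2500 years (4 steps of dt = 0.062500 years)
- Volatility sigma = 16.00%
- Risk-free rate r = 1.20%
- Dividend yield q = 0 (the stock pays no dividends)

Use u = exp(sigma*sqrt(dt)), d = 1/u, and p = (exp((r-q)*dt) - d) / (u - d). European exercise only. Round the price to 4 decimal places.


dt = T/N = 0.062500
u = exp(sigma*sqrt(dt)) = 1.040811; d = 1/u = 0.960789
p = (exp((r-q)*dt) - d) / (u - d) = 0.499377
Discount per step: exp(-r*dt) = 0.999250
Stock lattice S(k, i) with i counting down-moves:
  k=0: S(0,0) = 25.6900
  k=1: S(1,0) = 26.7384; S(1,1) = 24.6827
  k=2: S(2,0) = 27.8296; S(2,1) = 25.6900; S(2,2) = 23.7149
  k=3: S(3,0) = 28.9654; S(3,1) = 26.7384; S(3,2) = 24.6827; S(3,3) = 22.7850
  k=4: S(4,0) = 30.1475; S(4,1) = 27.8296; S(4,2) = 25.6900; S(4,3) = 23.7149; S(4,4) = 21.8916
Terminal payoffs V(N, i) = max(S_T - K, 0):
  V(4,0) = 2.437494; V(4,1) = 0.119645; V(4,2) = 0.000000; V(4,3) = 0.000000; V(4,4) = 0.000000
Backward induction: V(k, i) = exp(-r*dt) * [p * V(k+1, i) + (1-p) * V(k+1, i+1)].
  V(3,0) = exp(-r*dt) * [p*2.437494 + (1-p)*0.119645] = 1.276169
  V(3,1) = exp(-r*dt) * [p*0.119645 + (1-p)*0.000000] = 0.059703
  V(3,2) = exp(-r*dt) * [p*0.000000 + (1-p)*0.000000] = 0.000000
  V(3,3) = exp(-r*dt) * [p*0.000000 + (1-p)*0.000000] = 0.000000
  V(2,0) = exp(-r*dt) * [p*1.276169 + (1-p)*0.059703] = 0.666678
  V(2,1) = exp(-r*dt) * [p*0.059703 + (1-p)*0.000000] = 0.029792
  V(2,2) = exp(-r*dt) * [p*0.000000 + (1-p)*0.000000] = 0.000000
  V(1,0) = exp(-r*dt) * [p*0.666678 + (1-p)*0.029792] = 0.347578
  V(1,1) = exp(-r*dt) * [p*0.029792 + (1-p)*0.000000] = 0.014866
  V(0,0) = exp(-r*dt) * [p*0.347578 + (1-p)*0.014866] = 0.180879

Answer: Price = V(0,0) = 0.1809


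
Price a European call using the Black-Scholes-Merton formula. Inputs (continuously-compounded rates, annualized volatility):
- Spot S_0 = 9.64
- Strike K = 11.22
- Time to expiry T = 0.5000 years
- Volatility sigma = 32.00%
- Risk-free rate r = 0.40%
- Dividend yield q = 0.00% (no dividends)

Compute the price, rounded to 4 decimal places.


Answer: Price = 0.3568

Derivation:
d1 = (ln(S/K) + (r - q + 0.5*sigma^2) * T) / (sigma * sqrt(T)) = -0.54878907
d2 = d1 - sigma * sqrt(T) = -0.77506324
exp(-rT) = 0.99800200; exp(-qT) = 1.00000000
C = S_0 * exp(-qT) * N(d1) - K * exp(-rT) * N(d2)
N(d1) = 0.29157511; N(d2) = 0.21915115
C = 9.6400 * 1.00000000 * 0.29157511 - 11.2200 * 0.99800200 * 0.21915115 = 0.3568


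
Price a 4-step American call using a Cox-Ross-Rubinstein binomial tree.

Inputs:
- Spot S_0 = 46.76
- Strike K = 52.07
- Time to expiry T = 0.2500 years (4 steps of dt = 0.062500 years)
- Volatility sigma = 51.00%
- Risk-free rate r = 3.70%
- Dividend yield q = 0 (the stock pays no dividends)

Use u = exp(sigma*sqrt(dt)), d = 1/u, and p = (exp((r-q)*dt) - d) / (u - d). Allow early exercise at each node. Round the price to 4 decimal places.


Answer: Price = V(0,0) = 3.1884

Derivation:
dt = T/N = 0.062500
u = exp(sigma*sqrt(dt)) = 1.135985; d = 1/u = 0.880293
p = (exp((r-q)*dt) - d) / (u - d) = 0.477223
Discount per step: exp(-r*dt) = 0.997690
Stock lattice S(k, i) with i counting down-moves:
  k=0: S(0,0) = 46.7600
  k=1: S(1,0) = 53.1187; S(1,1) = 41.1625
  k=2: S(2,0) = 60.3420; S(2,1) = 46.7600; S(2,2) = 36.2351
  k=3: S(3,0) = 68.5476; S(3,1) = 53.1187; S(3,2) = 41.1625; S(3,3) = 31.8975
  k=4: S(4,0) = 77.8690; S(4,1) = 60.3420; S(4,2) = 46.7600; S(4,3) = 36.2351; S(4,4) = 28.0792
Terminal payoffs V(N, i) = max(S_T - K, 0):
  V(4,0) = 25.799016; V(4,1) = 8.271985; V(4,2) = 0.000000; V(4,3) = 0.000000; V(4,4) = 0.000000
Backward induction: V(k, i) = exp(-r*dt) * [p * V(k+1, i) + (1-p) * V(k+1, i+1)]; then take max(V_cont, immediate exercise) for American.
  V(3,0) = exp(-r*dt) * [p*25.799016 + (1-p)*8.271985] = 16.597855; exercise = 16.477582; V(3,0) = max -> 16.597855
  V(3,1) = exp(-r*dt) * [p*8.271985 + (1-p)*0.000000] = 3.938461; exercise = 1.048652; V(3,1) = max -> 3.938461
  V(3,2) = exp(-r*dt) * [p*0.000000 + (1-p)*0.000000] = 0.000000; exercise = 0.000000; V(3,2) = max -> 0.000000
  V(3,3) = exp(-r*dt) * [p*0.000000 + (1-p)*0.000000] = 0.000000; exercise = 0.000000; V(3,3) = max -> 0.000000
  V(2,0) = exp(-r*dt) * [p*16.597855 + (1-p)*3.938461] = 9.956759; exercise = 8.271985; V(2,0) = max -> 9.956759
  V(2,1) = exp(-r*dt) * [p*3.938461 + (1-p)*0.000000] = 1.875181; exercise = 0.000000; V(2,1) = max -> 1.875181
  V(2,2) = exp(-r*dt) * [p*0.000000 + (1-p)*0.000000] = 0.000000; exercise = 0.000000; V(2,2) = max -> 0.000000
  V(1,0) = exp(-r*dt) * [p*9.956759 + (1-p)*1.875181] = 5.718654; exercise = 1.048652; V(1,0) = max -> 5.718654
  V(1,1) = exp(-r*dt) * [p*1.875181 + (1-p)*0.000000] = 0.892812; exercise = 0.000000; V(1,1) = max -> 0.892812
  V(0,0) = exp(-r*dt) * [p*5.718654 + (1-p)*0.892812] = 3.188431; exercise = 0.000000; V(0,0) = max -> 3.188431


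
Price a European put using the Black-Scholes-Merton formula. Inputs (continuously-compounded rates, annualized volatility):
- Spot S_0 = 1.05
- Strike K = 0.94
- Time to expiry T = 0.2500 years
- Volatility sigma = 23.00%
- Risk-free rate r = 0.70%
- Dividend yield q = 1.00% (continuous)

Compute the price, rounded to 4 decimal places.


Answer: Price = 0.0103

Derivation:
d1 = (ln(S/K) + (r - q + 0.5*sigma^2) * T) / (sigma * sqrt(T)) = 1.01328755
d2 = d1 - sigma * sqrt(T) = 0.89828755
exp(-rT) = 0.99825153; exp(-qT) = 0.99750312
P = K * exp(-rT) * N(-d2) - S_0 * exp(-qT) * N(-d1)
N(-d1) = 0.15546142; N(-d2) = 0.18451613
P = 0.9400 * 0.99825153 * 0.18451613 - 1.0500 * 0.99750312 * 0.15546142 = 0.0103
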